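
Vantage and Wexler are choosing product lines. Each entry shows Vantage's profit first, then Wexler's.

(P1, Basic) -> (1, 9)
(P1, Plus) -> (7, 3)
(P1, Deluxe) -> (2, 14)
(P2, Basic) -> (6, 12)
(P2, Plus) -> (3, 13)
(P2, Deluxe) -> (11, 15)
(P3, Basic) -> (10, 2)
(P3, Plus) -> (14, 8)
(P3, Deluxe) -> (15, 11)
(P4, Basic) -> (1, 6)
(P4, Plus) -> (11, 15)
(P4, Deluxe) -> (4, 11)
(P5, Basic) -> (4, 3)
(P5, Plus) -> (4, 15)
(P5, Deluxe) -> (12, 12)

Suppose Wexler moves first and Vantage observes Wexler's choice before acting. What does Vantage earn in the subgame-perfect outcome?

15

Work backward from Vantage's decision.
- Basic: Vantage compares 1, 6, 10, 1, 4 and picks P3; Wexler would get 2.
- Plus: Vantage compares 7, 3, 14, 11, 4 and picks P3; Wexler would get 8.
- Deluxe: Vantage compares 2, 11, 15, 4, 12 and picks P3; Wexler would get 11.
Wexler's induced payoffs are 2, 8, 11, so Wexler commits to Deluxe. Subgame-perfect outcome: (P3, Deluxe) with payoffs (15, 11).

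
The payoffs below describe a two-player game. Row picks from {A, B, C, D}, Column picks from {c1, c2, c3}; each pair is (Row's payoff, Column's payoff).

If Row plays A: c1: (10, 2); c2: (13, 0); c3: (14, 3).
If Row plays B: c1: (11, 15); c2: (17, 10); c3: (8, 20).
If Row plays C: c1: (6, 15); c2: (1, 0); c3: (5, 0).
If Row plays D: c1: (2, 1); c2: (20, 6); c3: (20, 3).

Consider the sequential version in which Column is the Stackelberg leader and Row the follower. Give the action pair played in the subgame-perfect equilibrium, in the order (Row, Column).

(B, c1)

Work backward from Row's decision.
- c1: BR = B, leader payoff 15.
- c2: BR = D, leader payoff 6.
- c3: BR = D, leader payoff 3.
Maximizing over 15, 6, 3, Column chooses c1. Subgame-perfect outcome: (B, c1) with payoffs (11, 15).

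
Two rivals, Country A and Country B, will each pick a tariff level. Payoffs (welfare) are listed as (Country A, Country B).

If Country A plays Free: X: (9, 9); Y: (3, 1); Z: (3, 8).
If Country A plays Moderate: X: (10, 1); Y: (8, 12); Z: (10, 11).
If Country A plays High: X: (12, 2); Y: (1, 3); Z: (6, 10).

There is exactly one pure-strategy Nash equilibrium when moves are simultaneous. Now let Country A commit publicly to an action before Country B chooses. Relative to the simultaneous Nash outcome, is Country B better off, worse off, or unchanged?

worse off

Backward induction with Country A moving first.
- Free → Country B plays X (best of 9, 1, 8); Country A gets 9.
- Moderate → Country B plays Y (best of 1, 12, 11); Country A gets 8.
- High → Country B plays Z (best of 2, 3, 10); Country A gets 6.
Maximizing over 9, 8, 6, Country A chooses Free. Subgame-perfect outcome: (Free, X) with payoffs (9, 9).
For the simultaneous game, intersect best replies.
Country A's best replies: X→High; Y→Moderate; Z→Moderate.
Country B's best replies: Free→X; Moderate→Y; High→Z.
The unique mutual best reply is (Moderate, Y), giving (8, 12).
Country B earns 9 sequentially versus 12 at the Nash outcome: worse off.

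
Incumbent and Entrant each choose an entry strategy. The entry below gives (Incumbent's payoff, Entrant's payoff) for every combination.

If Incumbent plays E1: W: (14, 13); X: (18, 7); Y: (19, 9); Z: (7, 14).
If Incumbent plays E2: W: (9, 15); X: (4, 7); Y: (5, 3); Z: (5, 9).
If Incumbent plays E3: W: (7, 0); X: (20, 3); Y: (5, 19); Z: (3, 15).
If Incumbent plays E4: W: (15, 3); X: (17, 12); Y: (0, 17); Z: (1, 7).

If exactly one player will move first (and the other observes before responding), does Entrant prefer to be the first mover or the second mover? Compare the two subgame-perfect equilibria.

If Incumbent leads: Entrant's best replies are E1→Z, E2→W, E3→Y, E4→Y; Incumbent's induced payoffs 7, 9, 5, 0; outcome (E2, W), payoffs (9, 15).
If Entrant leads: Incumbent's best replies are W→E4, X→E3, Y→E1, Z→E1; Entrant's induced payoffs 3, 3, 9, 14; outcome (E1, Z), payoffs (7, 14).
Entrant gets 14 moving first and 15 moving second, so Entrant prefers to move second.

second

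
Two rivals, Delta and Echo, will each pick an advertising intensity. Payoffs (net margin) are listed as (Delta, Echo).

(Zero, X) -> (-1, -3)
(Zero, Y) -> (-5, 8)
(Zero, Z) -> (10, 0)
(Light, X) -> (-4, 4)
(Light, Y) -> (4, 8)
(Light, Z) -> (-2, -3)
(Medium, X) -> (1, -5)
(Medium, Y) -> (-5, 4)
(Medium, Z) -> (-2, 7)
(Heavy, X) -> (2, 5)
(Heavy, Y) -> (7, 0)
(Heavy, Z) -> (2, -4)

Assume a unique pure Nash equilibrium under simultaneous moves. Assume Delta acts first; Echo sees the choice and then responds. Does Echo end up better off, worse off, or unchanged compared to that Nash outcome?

Solve by backward induction (Delta leads).
- Zero: Echo compares -3, 8, 0 and picks Y; Delta would get -5.
- Light: Echo compares 4, 8, -3 and picks Y; Delta would get 4.
- Medium: Echo compares -5, 4, 7 and picks Z; Delta would get -2.
- Heavy: Echo compares 5, 0, -4 and picks X; Delta would get 2.
Maximizing over -5, 4, -2, 2, Delta chooses Light. Subgame-perfect outcome: (Light, Y) with payoffs (4, 8).
Under simultaneous play:
Delta's best replies: X→Heavy; Y→Heavy; Z→Zero.
Echo's best replies: Zero→Y; Light→Y; Medium→Z; Heavy→X.
The unique mutual best reply is (Heavy, X), giving (2, 5).
Echo earns 8 sequentially versus 5 at the Nash outcome: better off.

better off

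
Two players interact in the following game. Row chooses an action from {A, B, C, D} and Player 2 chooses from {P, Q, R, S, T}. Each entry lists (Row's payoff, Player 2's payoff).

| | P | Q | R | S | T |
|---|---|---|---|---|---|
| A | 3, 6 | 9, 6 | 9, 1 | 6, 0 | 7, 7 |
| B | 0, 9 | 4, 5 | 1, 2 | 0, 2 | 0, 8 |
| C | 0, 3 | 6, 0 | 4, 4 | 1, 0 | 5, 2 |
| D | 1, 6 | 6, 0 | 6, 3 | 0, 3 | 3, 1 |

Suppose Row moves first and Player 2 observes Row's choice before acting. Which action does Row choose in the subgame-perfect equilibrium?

A

Solve by backward induction (Row leads).
- A → Player 2 plays T (best of 6, 6, 1, 0, 7); Row gets 7.
- B → Player 2 plays P (best of 9, 5, 2, 2, 8); Row gets 0.
- C → Player 2 plays R (best of 3, 0, 4, 0, 2); Row gets 4.
- D → Player 2 plays P (best of 6, 0, 3, 3, 1); Row gets 1.
Among 7, 0, 4, 1, the best is 7 at A. Subgame-perfect outcome: (A, T) with payoffs (7, 7).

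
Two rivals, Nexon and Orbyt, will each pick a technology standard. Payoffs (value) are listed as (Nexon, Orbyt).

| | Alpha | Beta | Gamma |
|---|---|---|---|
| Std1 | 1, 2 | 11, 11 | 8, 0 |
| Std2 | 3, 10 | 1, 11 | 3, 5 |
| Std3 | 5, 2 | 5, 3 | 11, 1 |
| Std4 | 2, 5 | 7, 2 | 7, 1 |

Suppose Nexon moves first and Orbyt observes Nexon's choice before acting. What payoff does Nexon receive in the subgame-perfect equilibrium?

11

Backward induction with Nexon moving first.
- Std1: Orbyt compares 2, 11, 0 and picks Beta; Nexon would get 11.
- Std2: Orbyt compares 10, 11, 5 and picks Beta; Nexon would get 1.
- Std3: Orbyt compares 2, 3, 1 and picks Beta; Nexon would get 5.
- Std4: Orbyt compares 5, 2, 1 and picks Alpha; Nexon would get 2.
Maximizing over 11, 1, 5, 2, Nexon chooses Std1. Subgame-perfect outcome: (Std1, Beta) with payoffs (11, 11).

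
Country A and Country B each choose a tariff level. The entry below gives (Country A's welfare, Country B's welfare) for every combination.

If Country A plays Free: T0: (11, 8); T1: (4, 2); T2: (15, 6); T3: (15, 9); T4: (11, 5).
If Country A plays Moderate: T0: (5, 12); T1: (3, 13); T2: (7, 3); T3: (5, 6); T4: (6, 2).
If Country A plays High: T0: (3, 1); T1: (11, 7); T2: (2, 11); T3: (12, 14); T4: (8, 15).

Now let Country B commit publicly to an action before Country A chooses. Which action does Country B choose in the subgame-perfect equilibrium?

T3

Country A best-responds to each possible Country B move:
- T0: Country A compares 11, 5, 3 and picks Free; Country B would get 8.
- T1: Country A compares 4, 3, 11 and picks High; Country B would get 7.
- T2: Country A compares 15, 7, 2 and picks Free; Country B would get 6.
- T3: Country A compares 15, 5, 12 and picks Free; Country B would get 9.
- T4: Country A compares 11, 6, 8 and picks Free; Country B would get 5.
Maximizing over 8, 7, 6, 9, 5, Country B chooses T3. Subgame-perfect outcome: (Free, T3) with payoffs (15, 9).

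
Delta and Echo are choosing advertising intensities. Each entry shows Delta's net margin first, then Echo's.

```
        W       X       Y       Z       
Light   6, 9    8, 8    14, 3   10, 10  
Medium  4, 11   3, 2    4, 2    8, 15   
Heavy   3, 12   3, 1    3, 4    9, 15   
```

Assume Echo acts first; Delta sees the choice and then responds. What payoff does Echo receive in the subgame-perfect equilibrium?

Work backward from Delta's decision.
- W → Delta plays Light (best of 6, 4, 3); Echo gets 9.
- X → Delta plays Light (best of 8, 3, 3); Echo gets 8.
- Y → Delta plays Light (best of 14, 4, 3); Echo gets 3.
- Z → Delta plays Light (best of 10, 8, 9); Echo gets 10.
Maximizing over 9, 8, 3, 10, Echo chooses Z. Subgame-perfect outcome: (Light, Z) with payoffs (10, 10).

10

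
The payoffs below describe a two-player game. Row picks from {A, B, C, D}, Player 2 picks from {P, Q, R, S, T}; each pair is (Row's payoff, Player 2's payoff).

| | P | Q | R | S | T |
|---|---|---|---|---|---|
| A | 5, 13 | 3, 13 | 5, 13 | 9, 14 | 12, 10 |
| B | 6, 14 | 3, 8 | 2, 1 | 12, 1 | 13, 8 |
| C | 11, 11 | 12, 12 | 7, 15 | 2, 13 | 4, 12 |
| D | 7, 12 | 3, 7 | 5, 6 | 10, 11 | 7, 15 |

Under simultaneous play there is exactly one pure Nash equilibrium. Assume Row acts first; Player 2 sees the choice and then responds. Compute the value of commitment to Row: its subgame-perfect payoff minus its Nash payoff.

2

Player 2 best-responds to each possible Row move:
- A: Player 2 compares 13, 13, 13, 14, 10 and picks S; Row would get 9.
- B: Player 2 compares 14, 8, 1, 1, 8 and picks P; Row would get 6.
- C: Player 2 compares 11, 12, 15, 13, 12 and picks R; Row would get 7.
- D: Player 2 compares 12, 7, 6, 11, 15 and picks T; Row would get 7.
Among 9, 6, 7, 7, the best is 9 at A. Subgame-perfect outcome: (A, S) with payoffs (9, 14).
Now find the simultaneous Nash equilibrium.
Row's best replies: P→C; Q→C; R→C; S→B; T→B.
Player 2's best replies: A→S; B→P; C→R; D→T.
The unique mutual best reply is (C, R), giving (7, 15).
Row's commitment gain: 9 − 7 = 2.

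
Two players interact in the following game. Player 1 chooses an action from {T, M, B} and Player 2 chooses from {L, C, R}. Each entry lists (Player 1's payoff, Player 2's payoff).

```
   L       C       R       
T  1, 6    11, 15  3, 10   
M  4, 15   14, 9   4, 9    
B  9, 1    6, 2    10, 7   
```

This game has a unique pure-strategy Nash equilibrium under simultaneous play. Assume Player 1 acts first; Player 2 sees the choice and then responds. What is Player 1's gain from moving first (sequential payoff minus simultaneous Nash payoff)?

Work backward from Player 2's decision.
- T → Player 2 plays C (best of 6, 15, 10); Player 1 gets 11.
- M → Player 2 plays L (best of 15, 9, 9); Player 1 gets 4.
- B → Player 2 plays R (best of 1, 2, 7); Player 1 gets 10.
Maximizing over 11, 4, 10, Player 1 chooses T. Subgame-perfect outcome: (T, C) with payoffs (11, 15).
For the simultaneous game, intersect best replies.
Player 1's best replies: L→B; C→M; R→B.
Player 2's best replies: T→C; M→L; B→R.
Only (B, R) has each player best-responding; Nash payoffs (10, 7).
Player 1's commitment gain: 11 − 10 = 1.

1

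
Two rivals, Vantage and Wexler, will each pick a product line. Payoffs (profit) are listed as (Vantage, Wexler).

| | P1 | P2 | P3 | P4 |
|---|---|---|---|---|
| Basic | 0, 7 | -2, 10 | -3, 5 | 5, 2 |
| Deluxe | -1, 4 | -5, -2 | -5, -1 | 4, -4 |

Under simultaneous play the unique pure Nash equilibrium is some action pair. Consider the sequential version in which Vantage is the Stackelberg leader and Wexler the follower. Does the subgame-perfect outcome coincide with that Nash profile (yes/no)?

no

Wexler best-responds to each possible Vantage move:
- Basic: BR = P2, leader payoff -2.
- Deluxe: BR = P1, leader payoff -1.
Among -2, -1, the best is -1 at Deluxe. Subgame-perfect outcome: (Deluxe, P1) with payoffs (-1, 4).
For the simultaneous game, intersect best replies.
Vantage's best replies: P1→Basic; P2→Basic; P3→Basic; P4→Basic.
Wexler's best replies: Basic→P2; Deluxe→P1.
Only (Basic, P2) has each player best-responding; Nash payoffs (-2, 10).
Sequential outcome (Deluxe, P1) differs from the Nash profile (Basic, P2).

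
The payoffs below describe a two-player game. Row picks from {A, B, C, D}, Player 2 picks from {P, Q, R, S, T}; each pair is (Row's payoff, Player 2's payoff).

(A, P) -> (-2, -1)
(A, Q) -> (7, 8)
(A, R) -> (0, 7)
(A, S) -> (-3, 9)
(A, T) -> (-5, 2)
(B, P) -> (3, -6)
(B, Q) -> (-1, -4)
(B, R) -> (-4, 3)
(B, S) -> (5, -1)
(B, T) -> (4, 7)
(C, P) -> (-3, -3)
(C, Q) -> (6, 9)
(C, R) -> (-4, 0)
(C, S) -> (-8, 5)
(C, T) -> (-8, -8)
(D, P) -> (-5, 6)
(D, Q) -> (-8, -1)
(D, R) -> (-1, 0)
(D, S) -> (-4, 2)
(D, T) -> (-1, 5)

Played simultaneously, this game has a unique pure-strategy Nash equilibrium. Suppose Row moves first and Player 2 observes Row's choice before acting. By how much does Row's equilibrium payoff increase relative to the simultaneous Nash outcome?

Backward induction with Row moving first.
- A: BR = S, leader payoff -3.
- B: BR = T, leader payoff 4.
- C: BR = Q, leader payoff 6.
- D: BR = P, leader payoff -5.
Row's induced payoffs are -3, 4, 6, -5, so Row commits to C. Subgame-perfect outcome: (C, Q) with payoffs (6, 9).
For the simultaneous game, intersect best replies.
Row's best replies: P→B; Q→A; R→A; S→B; T→B.
Player 2's best replies: A→S; B→T; C→Q; D→P.
Only (B, T) has each player best-responding; Nash payoffs (4, 7).
Row's commitment gain: 6 − 4 = 2.

2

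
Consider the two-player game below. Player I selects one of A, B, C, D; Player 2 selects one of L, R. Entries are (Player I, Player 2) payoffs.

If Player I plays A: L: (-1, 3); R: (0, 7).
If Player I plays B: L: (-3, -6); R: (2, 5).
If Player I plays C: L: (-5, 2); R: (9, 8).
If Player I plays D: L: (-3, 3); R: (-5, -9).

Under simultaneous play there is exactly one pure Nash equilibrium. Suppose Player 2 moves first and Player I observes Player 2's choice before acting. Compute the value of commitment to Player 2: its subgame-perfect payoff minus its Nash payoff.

Solve by backward induction (Player 2 leads).
- L → Player I plays A (best of -1, -3, -5, -3); Player 2 gets 3.
- R → Player I plays C (best of 0, 2, 9, -5); Player 2 gets 8.
Among 3, 8, the best is 8 at R. Subgame-perfect outcome: (C, R) with payoffs (9, 8).
Now find the simultaneous Nash equilibrium.
Player I's best replies: L→A; R→C.
Player 2's best replies: A→R; B→R; C→R; D→L.
Only (C, R) has each player best-responding; Nash payoffs (9, 8).
Player 2's commitment gain: 8 − 8 = 0.

0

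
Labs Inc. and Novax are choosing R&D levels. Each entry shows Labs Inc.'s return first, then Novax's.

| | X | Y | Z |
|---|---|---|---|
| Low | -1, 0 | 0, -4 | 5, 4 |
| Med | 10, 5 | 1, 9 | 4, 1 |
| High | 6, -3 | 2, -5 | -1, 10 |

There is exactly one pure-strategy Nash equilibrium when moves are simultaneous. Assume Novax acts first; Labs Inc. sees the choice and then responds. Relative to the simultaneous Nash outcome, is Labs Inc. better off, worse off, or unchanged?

Work backward from Labs Inc.'s decision.
- X: BR = Med, leader payoff 5.
- Y: BR = High, leader payoff -5.
- Z: BR = Low, leader payoff 4.
Novax's induced payoffs are 5, -5, 4, so Novax commits to X. Subgame-perfect outcome: (Med, X) with payoffs (10, 5).
Now find the simultaneous Nash equilibrium.
Labs Inc.'s best replies: X→Med; Y→High; Z→Low.
Novax's best replies: Low→Z; Med→Y; High→Z.
Only (Low, Z) has each player best-responding; Nash payoffs (5, 4).
Labs Inc. earns 10 sequentially versus 5 at the Nash outcome: better off.

better off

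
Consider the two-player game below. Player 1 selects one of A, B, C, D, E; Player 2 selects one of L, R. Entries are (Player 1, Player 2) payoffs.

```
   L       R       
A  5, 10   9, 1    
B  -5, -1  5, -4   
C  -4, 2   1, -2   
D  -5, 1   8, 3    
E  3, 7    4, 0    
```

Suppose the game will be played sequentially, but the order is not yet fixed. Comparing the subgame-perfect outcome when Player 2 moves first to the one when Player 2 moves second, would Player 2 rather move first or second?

If Player 1 leads: Player 2's best replies are A→L, B→L, C→L, D→R, E→L; Player 1's induced payoffs 5, -5, -4, 8, 3; outcome (D, R), payoffs (8, 3).
If Player 2 leads: Player 1's best replies are L→A, R→A; Player 2's induced payoffs 10, 1; outcome (A, L), payoffs (5, 10).
Player 2 gets 10 moving first and 3 moving second, so Player 2 prefers to move first.

first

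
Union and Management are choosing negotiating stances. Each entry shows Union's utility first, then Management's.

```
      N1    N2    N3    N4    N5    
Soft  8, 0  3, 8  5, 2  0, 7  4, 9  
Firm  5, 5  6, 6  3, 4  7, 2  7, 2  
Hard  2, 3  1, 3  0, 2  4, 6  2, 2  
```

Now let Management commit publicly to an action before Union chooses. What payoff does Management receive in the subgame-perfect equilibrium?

Solve by backward induction (Management leads).
- N1: Union compares 8, 5, 2 and picks Soft; Management would get 0.
- N2: Union compares 3, 6, 1 and picks Firm; Management would get 6.
- N3: Union compares 5, 3, 0 and picks Soft; Management would get 2.
- N4: Union compares 0, 7, 4 and picks Firm; Management would get 2.
- N5: Union compares 4, 7, 2 and picks Firm; Management would get 2.
Maximizing over 0, 6, 2, 2, 2, Management chooses N2. Subgame-perfect outcome: (Firm, N2) with payoffs (6, 6).

6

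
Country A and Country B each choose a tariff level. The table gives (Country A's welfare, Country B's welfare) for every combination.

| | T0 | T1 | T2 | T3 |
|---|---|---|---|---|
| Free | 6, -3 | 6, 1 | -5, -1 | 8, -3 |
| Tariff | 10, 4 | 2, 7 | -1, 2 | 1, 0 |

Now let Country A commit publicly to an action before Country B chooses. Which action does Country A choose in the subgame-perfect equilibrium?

Solve by backward induction (Country A leads).
- Free: BR = T1, leader payoff 6.
- Tariff: BR = T1, leader payoff 2.
Country A's induced payoffs are 6, 2, so Country A commits to Free. Subgame-perfect outcome: (Free, T1) with payoffs (6, 1).

Free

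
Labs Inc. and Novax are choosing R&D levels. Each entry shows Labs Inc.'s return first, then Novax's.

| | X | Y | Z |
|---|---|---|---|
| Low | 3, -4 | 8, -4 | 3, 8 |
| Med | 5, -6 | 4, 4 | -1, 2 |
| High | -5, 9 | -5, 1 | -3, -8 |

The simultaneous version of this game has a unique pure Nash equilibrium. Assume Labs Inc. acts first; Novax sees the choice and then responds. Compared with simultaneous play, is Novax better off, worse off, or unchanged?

Solve by backward induction (Labs Inc. leads).
- Low: Novax compares -4, -4, 8 and picks Z; Labs Inc. would get 3.
- Med: Novax compares -6, 4, 2 and picks Y; Labs Inc. would get 4.
- High: Novax compares 9, 1, -8 and picks X; Labs Inc. would get -5.
Among 3, 4, -5, the best is 4 at Med. Subgame-perfect outcome: (Med, Y) with payoffs (4, 4).
Under simultaneous play:
Labs Inc.'s best replies: X→Med; Y→Low; Z→Low.
Novax's best replies: Low→Z; Med→Y; High→X.
The unique mutual best reply is (Low, Z), giving (3, 8).
Novax earns 4 sequentially versus 8 at the Nash outcome: worse off.

worse off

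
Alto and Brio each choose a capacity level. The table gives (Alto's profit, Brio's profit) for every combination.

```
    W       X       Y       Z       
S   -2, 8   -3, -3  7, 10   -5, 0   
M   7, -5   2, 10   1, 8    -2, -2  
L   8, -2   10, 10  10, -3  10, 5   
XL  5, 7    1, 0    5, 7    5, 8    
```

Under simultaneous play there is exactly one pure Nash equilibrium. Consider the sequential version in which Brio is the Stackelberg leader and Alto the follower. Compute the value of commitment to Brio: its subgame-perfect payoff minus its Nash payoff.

Backward induction with Brio moving first.
- W → Alto plays L (best of -2, 7, 8, 5); Brio gets -2.
- X → Alto plays L (best of -3, 2, 10, 1); Brio gets 10.
- Y → Alto plays L (best of 7, 1, 10, 5); Brio gets -3.
- Z → Alto plays L (best of -5, -2, 10, 5); Brio gets 5.
Among -2, 10, -3, 5, the best is 10 at X. Subgame-perfect outcome: (L, X) with payoffs (10, 10).
Under simultaneous play:
Alto's best replies: W→L; X→L; Y→L; Z→L.
Brio's best replies: S→Y; M→X; L→X; XL→Z.
Only (L, X) has each player best-responding; Nash payoffs (10, 10).
Brio's commitment gain: 10 − 10 = 0.

0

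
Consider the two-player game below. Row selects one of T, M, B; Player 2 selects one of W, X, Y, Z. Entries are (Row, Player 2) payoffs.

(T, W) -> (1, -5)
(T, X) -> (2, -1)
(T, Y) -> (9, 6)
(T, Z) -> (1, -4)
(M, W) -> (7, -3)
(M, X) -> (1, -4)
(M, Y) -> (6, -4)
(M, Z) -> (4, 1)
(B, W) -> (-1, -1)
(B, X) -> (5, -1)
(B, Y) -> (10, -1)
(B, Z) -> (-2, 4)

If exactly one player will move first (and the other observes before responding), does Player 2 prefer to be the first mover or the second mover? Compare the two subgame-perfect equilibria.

If Row leads: Player 2's best replies are T→Y, M→Z, B→Z; Row's induced payoffs 9, 4, -2; outcome (T, Y), payoffs (9, 6).
If Player 2 leads: Row's best replies are W→M, X→B, Y→B, Z→M; Player 2's induced payoffs -3, -1, -1, 1; outcome (M, Z), payoffs (4, 1).
Player 2 gets 1 moving first and 6 moving second, so Player 2 prefers to move second.

second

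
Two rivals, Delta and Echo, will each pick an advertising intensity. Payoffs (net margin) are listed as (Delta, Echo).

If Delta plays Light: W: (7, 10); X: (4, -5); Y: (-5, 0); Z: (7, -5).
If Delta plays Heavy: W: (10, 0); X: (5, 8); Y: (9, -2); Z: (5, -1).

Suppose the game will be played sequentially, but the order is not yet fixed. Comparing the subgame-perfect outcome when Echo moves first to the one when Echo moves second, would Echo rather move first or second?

If Delta leads: Echo's best replies are Light→W, Heavy→X; Delta's induced payoffs 7, 5; outcome (Light, W), payoffs (7, 10).
If Echo leads: Delta's best replies are W→Heavy, X→Heavy, Y→Heavy, Z→Light; Echo's induced payoffs 0, 8, -2, -5; outcome (Heavy, X), payoffs (5, 8).
Echo gets 8 moving first and 10 moving second, so Echo prefers to move second.

second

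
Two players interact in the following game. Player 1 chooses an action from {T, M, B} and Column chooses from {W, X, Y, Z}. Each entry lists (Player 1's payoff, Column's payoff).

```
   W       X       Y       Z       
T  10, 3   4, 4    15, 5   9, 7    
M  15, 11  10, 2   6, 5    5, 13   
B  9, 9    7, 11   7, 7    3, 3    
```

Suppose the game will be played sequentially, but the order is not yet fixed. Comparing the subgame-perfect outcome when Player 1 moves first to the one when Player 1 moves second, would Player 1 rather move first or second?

second

If Player 1 leads: Column's best replies are T→Z, M→Z, B→X; Player 1's induced payoffs 9, 5, 7; outcome (T, Z), payoffs (9, 7).
If Column leads: Player 1's best replies are W→M, X→M, Y→T, Z→T; Column's induced payoffs 11, 2, 5, 7; outcome (M, W), payoffs (15, 11).
Player 1 gets 9 moving first and 15 moving second, so Player 1 prefers to move second.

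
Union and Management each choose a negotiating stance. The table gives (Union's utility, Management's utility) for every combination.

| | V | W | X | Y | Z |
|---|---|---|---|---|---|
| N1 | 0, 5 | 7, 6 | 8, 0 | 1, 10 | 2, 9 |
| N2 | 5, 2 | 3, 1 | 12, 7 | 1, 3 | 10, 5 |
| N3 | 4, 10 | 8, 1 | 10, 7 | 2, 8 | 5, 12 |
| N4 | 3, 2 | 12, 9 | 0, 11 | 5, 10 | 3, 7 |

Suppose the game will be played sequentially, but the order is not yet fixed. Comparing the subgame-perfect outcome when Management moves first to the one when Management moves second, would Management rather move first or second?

first

If Union leads: Management's best replies are N1→Y, N2→X, N3→Z, N4→X; Union's induced payoffs 1, 12, 5, 0; outcome (N2, X), payoffs (12, 7).
If Management leads: Union's best replies are V→N2, W→N4, X→N2, Y→N4, Z→N2; Management's induced payoffs 2, 9, 7, 10, 5; outcome (N4, Y), payoffs (5, 10).
Management gets 10 moving first and 7 moving second, so Management prefers to move first.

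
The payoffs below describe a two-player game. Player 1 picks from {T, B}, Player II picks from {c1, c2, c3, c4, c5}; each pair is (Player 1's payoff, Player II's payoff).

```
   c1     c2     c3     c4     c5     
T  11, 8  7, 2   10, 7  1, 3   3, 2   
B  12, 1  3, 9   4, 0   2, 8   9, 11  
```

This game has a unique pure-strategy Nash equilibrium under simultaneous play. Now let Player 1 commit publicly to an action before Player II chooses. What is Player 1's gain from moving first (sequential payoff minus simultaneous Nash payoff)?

Work backward from Player II's decision.
- T → Player II plays c1 (best of 8, 2, 7, 3, 2); Player 1 gets 11.
- B → Player II plays c5 (best of 1, 9, 0, 8, 11); Player 1 gets 9.
Among 11, 9, the best is 11 at T. Subgame-perfect outcome: (T, c1) with payoffs (11, 8).
Now find the simultaneous Nash equilibrium.
Player 1's best replies: c1→B; c2→T; c3→T; c4→B; c5→B.
Player II's best replies: T→c1; B→c5.
Only (B, c5) has each player best-responding; Nash payoffs (9, 11).
Player 1's commitment gain: 11 − 9 = 2.

2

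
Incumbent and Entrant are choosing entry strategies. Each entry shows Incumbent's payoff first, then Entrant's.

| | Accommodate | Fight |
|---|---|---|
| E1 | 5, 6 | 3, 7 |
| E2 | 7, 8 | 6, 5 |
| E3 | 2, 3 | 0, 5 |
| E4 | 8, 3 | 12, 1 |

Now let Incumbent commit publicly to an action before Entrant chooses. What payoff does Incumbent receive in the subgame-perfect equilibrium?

Entrant best-responds to each possible Incumbent move:
- E1: BR = Fight, leader payoff 3.
- E2: BR = Accommodate, leader payoff 7.
- E3: BR = Fight, leader payoff 0.
- E4: BR = Accommodate, leader payoff 8.
Among 3, 7, 0, 8, the best is 8 at E4. Subgame-perfect outcome: (E4, Accommodate) with payoffs (8, 3).

8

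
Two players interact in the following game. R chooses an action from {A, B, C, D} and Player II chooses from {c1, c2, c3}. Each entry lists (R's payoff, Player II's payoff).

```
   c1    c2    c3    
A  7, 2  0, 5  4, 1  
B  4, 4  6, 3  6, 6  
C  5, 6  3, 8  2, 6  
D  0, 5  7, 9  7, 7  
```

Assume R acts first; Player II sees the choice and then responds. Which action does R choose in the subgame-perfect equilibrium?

D

Work backward from Player II's decision.
- A → Player II plays c2 (best of 2, 5, 1); R gets 0.
- B → Player II plays c3 (best of 4, 3, 6); R gets 6.
- C → Player II plays c2 (best of 6, 8, 6); R gets 3.
- D → Player II plays c2 (best of 5, 9, 7); R gets 7.
Maximizing over 0, 6, 3, 7, R chooses D. Subgame-perfect outcome: (D, c2) with payoffs (7, 9).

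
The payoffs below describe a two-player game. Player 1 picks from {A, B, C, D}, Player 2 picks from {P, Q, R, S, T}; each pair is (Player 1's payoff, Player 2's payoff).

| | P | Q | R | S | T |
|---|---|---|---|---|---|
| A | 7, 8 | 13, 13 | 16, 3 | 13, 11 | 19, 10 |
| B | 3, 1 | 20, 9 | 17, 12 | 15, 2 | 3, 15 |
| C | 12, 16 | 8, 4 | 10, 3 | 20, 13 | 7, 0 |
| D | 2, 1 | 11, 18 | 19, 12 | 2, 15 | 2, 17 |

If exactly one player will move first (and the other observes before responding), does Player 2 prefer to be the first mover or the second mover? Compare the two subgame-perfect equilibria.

first

If Player 1 leads: Player 2's best replies are A→Q, B→T, C→P, D→Q; Player 1's induced payoffs 13, 3, 12, 11; outcome (A, Q), payoffs (13, 13).
If Player 2 leads: Player 1's best replies are P→C, Q→B, R→D, S→C, T→A; Player 2's induced payoffs 16, 9, 12, 13, 10; outcome (C, P), payoffs (12, 16).
Player 2 gets 16 moving first and 13 moving second, so Player 2 prefers to move first.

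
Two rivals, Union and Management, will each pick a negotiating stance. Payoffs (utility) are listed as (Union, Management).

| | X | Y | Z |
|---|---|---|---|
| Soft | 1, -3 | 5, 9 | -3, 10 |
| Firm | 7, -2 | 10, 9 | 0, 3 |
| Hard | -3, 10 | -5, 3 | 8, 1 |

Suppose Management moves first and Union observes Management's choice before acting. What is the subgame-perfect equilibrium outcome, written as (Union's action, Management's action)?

Solve by backward induction (Management leads).
- X: BR = Firm, leader payoff -2.
- Y: BR = Firm, leader payoff 9.
- Z: BR = Hard, leader payoff 1.
Maximizing over -2, 9, 1, Management chooses Y. Subgame-perfect outcome: (Firm, Y) with payoffs (10, 9).

(Firm, Y)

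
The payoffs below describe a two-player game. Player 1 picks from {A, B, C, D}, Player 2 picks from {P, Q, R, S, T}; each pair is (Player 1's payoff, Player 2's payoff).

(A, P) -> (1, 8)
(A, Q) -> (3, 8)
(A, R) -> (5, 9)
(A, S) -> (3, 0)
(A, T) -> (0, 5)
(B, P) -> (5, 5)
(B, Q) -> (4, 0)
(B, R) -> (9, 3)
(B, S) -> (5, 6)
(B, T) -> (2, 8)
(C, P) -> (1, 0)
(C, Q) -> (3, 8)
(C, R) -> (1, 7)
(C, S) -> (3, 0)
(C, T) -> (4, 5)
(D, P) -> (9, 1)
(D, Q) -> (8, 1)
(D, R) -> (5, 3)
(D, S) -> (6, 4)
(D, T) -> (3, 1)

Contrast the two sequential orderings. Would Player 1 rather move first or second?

If Player 1 leads: Player 2's best replies are A→R, B→T, C→Q, D→S; Player 1's induced payoffs 5, 2, 3, 6; outcome (D, S), payoffs (6, 4).
If Player 2 leads: Player 1's best replies are P→D, Q→D, R→B, S→D, T→C; Player 2's induced payoffs 1, 1, 3, 4, 5; outcome (C, T), payoffs (4, 5).
Player 1 gets 6 moving first and 4 moving second, so Player 1 prefers to move first.

first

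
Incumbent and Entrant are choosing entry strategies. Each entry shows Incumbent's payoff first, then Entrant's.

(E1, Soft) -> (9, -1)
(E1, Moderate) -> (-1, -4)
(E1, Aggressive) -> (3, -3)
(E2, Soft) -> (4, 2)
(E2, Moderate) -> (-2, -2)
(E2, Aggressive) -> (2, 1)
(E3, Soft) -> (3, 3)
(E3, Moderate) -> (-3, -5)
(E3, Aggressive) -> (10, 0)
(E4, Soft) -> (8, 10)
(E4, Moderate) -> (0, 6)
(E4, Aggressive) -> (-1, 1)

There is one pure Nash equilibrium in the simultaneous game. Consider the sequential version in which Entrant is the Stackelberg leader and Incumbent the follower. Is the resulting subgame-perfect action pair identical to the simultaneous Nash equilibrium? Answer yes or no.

Backward induction with Entrant moving first.
- Soft: BR = E1, leader payoff -1.
- Moderate: BR = E4, leader payoff 6.
- Aggressive: BR = E3, leader payoff 0.
Among -1, 6, 0, the best is 6 at Moderate. Subgame-perfect outcome: (E4, Moderate) with payoffs (0, 6).
Under simultaneous play:
Incumbent's best replies: Soft→E1; Moderate→E4; Aggressive→E3.
Entrant's best replies: E1→Soft; E2→Soft; E3→Soft; E4→Soft.
The unique mutual best reply is (E1, Soft), giving (9, -1).
Sequential outcome (E4, Moderate) differs from the Nash profile (E1, Soft).

no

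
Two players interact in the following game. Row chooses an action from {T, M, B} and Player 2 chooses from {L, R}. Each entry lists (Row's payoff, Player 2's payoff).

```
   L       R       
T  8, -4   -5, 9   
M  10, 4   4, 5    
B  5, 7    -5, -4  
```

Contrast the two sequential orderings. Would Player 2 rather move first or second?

second

If Row leads: Player 2's best replies are T→R, M→R, B→L; Row's induced payoffs -5, 4, 5; outcome (B, L), payoffs (5, 7).
If Player 2 leads: Row's best replies are L→M, R→M; Player 2's induced payoffs 4, 5; outcome (M, R), payoffs (4, 5).
Player 2 gets 5 moving first and 7 moving second, so Player 2 prefers to move second.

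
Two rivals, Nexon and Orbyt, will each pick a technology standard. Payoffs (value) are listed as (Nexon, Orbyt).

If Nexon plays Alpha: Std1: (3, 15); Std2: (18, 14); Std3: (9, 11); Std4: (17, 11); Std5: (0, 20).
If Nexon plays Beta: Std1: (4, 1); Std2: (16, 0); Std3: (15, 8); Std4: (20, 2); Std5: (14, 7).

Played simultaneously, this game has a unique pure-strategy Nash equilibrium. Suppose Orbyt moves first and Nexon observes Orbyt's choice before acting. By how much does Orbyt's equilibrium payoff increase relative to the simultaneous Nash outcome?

Work backward from Nexon's decision.
- Std1 → Nexon plays Beta (best of 3, 4); Orbyt gets 1.
- Std2 → Nexon plays Alpha (best of 18, 16); Orbyt gets 14.
- Std3 → Nexon plays Beta (best of 9, 15); Orbyt gets 8.
- Std4 → Nexon plays Beta (best of 17, 20); Orbyt gets 2.
- Std5 → Nexon plays Beta (best of 0, 14); Orbyt gets 7.
Among 1, 14, 8, 2, 7, the best is 14 at Std2. Subgame-perfect outcome: (Alpha, Std2) with payoffs (18, 14).
Now find the simultaneous Nash equilibrium.
Nexon's best replies: Std1→Beta; Std2→Alpha; Std3→Beta; Std4→Beta; Std5→Beta.
Orbyt's best replies: Alpha→Std5; Beta→Std3.
The unique mutual best reply is (Beta, Std3), giving (15, 8).
Orbyt's commitment gain: 14 − 8 = 6.

6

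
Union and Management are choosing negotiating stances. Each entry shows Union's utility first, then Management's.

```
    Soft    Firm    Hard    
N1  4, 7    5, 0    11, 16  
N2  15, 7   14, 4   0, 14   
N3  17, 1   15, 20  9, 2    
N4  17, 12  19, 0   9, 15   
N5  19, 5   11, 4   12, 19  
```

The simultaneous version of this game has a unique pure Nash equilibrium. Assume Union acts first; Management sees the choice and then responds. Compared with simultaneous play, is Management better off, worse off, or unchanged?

Work backward from Management's decision.
- N1: BR = Hard, leader payoff 11.
- N2: BR = Hard, leader payoff 0.
- N3: BR = Firm, leader payoff 15.
- N4: BR = Hard, leader payoff 9.
- N5: BR = Hard, leader payoff 12.
Among 11, 0, 15, 9, 12, the best is 15 at N3. Subgame-perfect outcome: (N3, Firm) with payoffs (15, 20).
Now find the simultaneous Nash equilibrium.
Union's best replies: Soft→N5; Firm→N4; Hard→N5.
Management's best replies: N1→Hard; N2→Hard; N3→Firm; N4→Hard; N5→Hard.
The unique mutual best reply is (N5, Hard), giving (12, 19).
Management earns 20 sequentially versus 19 at the Nash outcome: better off.

better off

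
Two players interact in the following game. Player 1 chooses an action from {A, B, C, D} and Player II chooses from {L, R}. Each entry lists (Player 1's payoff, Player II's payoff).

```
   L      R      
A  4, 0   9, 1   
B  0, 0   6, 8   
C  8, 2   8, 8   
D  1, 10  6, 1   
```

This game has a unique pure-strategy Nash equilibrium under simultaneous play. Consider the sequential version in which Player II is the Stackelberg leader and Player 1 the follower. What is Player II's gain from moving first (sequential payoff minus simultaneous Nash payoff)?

1

Player 1 best-responds to each possible Player II move:
- L: Player 1 compares 4, 0, 8, 1 and picks C; Player II would get 2.
- R: Player 1 compares 9, 6, 8, 6 and picks A; Player II would get 1.
Among 2, 1, the best is 2 at L. Subgame-perfect outcome: (C, L) with payoffs (8, 2).
Now find the simultaneous Nash equilibrium.
Player 1's best replies: L→C; R→A.
Player II's best replies: A→R; B→R; C→R; D→L.
The unique mutual best reply is (A, R), giving (9, 1).
Player II's commitment gain: 2 − 1 = 1.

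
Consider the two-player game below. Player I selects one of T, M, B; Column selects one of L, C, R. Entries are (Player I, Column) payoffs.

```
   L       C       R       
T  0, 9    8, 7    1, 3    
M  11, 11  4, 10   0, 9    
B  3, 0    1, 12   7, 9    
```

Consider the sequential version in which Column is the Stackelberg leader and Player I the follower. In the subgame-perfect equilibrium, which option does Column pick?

Solve by backward induction (Column leads).
- L: Player I compares 0, 11, 3 and picks M; Column would get 11.
- C: Player I compares 8, 4, 1 and picks T; Column would get 7.
- R: Player I compares 1, 0, 7 and picks B; Column would get 9.
Column's induced payoffs are 11, 7, 9, so Column commits to L. Subgame-perfect outcome: (M, L) with payoffs (11, 11).

L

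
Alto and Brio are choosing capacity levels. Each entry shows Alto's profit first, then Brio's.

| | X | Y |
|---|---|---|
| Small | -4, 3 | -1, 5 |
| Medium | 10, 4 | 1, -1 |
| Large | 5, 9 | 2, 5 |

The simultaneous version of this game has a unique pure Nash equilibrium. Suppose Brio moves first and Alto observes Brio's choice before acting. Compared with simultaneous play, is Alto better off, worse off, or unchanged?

Work backward from Alto's decision.
- X: BR = Medium, leader payoff 4.
- Y: BR = Large, leader payoff 5.
Among 4, 5, the best is 5 at Y. Subgame-perfect outcome: (Large, Y) with payoffs (2, 5).
Now find the simultaneous Nash equilibrium.
Alto's best replies: X→Medium; Y→Large.
Brio's best replies: Small→Y; Medium→X; Large→X.
Only (Medium, X) has each player best-responding; Nash payoffs (10, 4).
Alto earns 2 sequentially versus 10 at the Nash outcome: worse off.

worse off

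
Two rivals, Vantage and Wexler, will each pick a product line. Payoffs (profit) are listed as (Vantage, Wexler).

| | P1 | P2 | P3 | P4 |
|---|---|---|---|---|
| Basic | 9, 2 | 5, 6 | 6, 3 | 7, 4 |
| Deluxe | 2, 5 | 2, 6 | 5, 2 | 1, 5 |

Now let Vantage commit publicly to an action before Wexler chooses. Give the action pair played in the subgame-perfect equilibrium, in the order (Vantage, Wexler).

Solve by backward induction (Vantage leads).
- Basic: Wexler compares 2, 6, 3, 4 and picks P2; Vantage would get 5.
- Deluxe: Wexler compares 5, 6, 2, 5 and picks P2; Vantage would get 2.
Maximizing over 5, 2, Vantage chooses Basic. Subgame-perfect outcome: (Basic, P2) with payoffs (5, 6).

(Basic, P2)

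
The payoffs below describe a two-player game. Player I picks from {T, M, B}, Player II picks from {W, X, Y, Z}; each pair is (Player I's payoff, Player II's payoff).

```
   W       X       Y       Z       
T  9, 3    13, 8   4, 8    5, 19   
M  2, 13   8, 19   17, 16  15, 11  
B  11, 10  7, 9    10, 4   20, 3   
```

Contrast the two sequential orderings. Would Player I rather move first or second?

second

If Player I leads: Player II's best replies are T→Z, M→X, B→W; Player I's induced payoffs 5, 8, 11; outcome (B, W), payoffs (11, 10).
If Player II leads: Player I's best replies are W→B, X→T, Y→M, Z→B; Player II's induced payoffs 10, 8, 16, 3; outcome (M, Y), payoffs (17, 16).
Player I gets 11 moving first and 17 moving second, so Player I prefers to move second.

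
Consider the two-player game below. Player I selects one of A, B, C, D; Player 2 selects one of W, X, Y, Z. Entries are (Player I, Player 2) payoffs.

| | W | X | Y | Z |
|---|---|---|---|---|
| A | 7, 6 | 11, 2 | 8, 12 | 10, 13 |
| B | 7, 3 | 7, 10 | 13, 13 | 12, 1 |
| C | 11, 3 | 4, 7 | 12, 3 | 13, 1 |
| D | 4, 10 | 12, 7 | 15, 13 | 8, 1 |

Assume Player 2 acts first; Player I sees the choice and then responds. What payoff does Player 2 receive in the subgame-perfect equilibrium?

Work backward from Player I's decision.
- W: BR = C, leader payoff 3.
- X: BR = D, leader payoff 7.
- Y: BR = D, leader payoff 13.
- Z: BR = C, leader payoff 1.
Among 3, 7, 13, 1, the best is 13 at Y. Subgame-perfect outcome: (D, Y) with payoffs (15, 13).

13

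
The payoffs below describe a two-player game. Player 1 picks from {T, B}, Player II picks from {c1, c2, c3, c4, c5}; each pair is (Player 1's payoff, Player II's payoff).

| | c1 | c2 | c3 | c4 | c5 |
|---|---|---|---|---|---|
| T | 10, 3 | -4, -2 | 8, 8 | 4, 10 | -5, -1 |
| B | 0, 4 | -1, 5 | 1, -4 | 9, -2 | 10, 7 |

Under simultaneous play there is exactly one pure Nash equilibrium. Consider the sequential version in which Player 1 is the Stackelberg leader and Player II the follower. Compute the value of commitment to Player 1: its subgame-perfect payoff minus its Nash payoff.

Backward induction with Player 1 moving first.
- T: Player II compares 3, -2, 8, 10, -1 and picks c4; Player 1 would get 4.
- B: Player II compares 4, 5, -4, -2, 7 and picks c5; Player 1 would get 10.
Player 1's induced payoffs are 4, 10, so Player 1 commits to B. Subgame-perfect outcome: (B, c5) with payoffs (10, 7).
Now find the simultaneous Nash equilibrium.
Player 1's best replies: c1→T; c2→B; c3→T; c4→B; c5→B.
Player II's best replies: T→c4; B→c5.
Only (B, c5) has each player best-responding; Nash payoffs (10, 7).
Player 1's commitment gain: 10 − 10 = 0.

0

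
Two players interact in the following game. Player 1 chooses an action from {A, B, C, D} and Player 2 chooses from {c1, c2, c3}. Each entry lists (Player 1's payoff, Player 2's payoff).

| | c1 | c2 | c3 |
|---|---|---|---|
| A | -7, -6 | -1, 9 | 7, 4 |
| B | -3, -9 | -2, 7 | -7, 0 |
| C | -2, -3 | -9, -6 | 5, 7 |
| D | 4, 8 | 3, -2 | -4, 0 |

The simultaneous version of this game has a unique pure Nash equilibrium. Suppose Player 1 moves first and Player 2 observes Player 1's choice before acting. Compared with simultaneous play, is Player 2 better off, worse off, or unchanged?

worse off

Solve by backward induction (Player 1 leads).
- A: Player 2 compares -6, 9, 4 and picks c2; Player 1 would get -1.
- B: Player 2 compares -9, 7, 0 and picks c2; Player 1 would get -2.
- C: Player 2 compares -3, -6, 7 and picks c3; Player 1 would get 5.
- D: Player 2 compares 8, -2, 0 and picks c1; Player 1 would get 4.
Maximizing over -1, -2, 5, 4, Player 1 chooses C. Subgame-perfect outcome: (C, c3) with payoffs (5, 7).
For the simultaneous game, intersect best replies.
Player 1's best replies: c1→D; c2→D; c3→A.
Player 2's best replies: A→c2; B→c2; C→c3; D→c1.
The unique mutual best reply is (D, c1), giving (4, 8).
Player 2 earns 7 sequentially versus 8 at the Nash outcome: worse off.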